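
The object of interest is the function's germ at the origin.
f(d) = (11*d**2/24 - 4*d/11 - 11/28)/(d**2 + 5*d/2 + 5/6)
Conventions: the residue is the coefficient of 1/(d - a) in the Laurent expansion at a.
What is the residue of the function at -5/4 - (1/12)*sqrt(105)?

The factor d**2 + 5*d/2 + 5/6 splits as (d - a)(d - a') with a = -5/4 - (1/12)*sqrt(105), a' = -5/4 + (1/12)*sqrt(105). At the order-1 pole a set g(d) = (d - a)*f(d) = [11*d**2/24 - 4*d/11 - 11/28] / (d - a').
Simple pole: residue = g(a) at a = -5/4 - (1/12)*sqrt(105), which is -797/1056 - (49321/776160)*sqrt(105).

The residue is -797/1056 - (49321/776160)*sqrt(105).


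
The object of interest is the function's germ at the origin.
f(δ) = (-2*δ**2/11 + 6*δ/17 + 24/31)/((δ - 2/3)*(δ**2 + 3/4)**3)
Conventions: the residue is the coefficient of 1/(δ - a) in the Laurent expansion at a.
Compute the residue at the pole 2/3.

At the order-1 pole 2/3 set g(δ) = (δ - (2/3))*f(δ) = (-2*δ**2/11 + 6*δ/17 + 24/31)/(δ**2 + 3/4)**3.
Simple pole: residue = g(a) at a = 2/3, which is 251175168/460902079.

The residue is 251175168/460902079.


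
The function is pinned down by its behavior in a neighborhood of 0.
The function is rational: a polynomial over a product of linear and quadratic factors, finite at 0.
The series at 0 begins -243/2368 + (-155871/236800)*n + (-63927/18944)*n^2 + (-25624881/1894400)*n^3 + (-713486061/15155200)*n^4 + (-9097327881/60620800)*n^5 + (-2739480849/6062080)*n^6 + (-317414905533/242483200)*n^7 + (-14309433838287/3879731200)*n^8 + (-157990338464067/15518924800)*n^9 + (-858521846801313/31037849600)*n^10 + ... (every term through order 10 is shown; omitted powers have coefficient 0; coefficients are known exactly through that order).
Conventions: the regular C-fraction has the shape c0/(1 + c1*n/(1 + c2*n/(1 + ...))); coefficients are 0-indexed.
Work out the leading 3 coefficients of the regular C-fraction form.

The regular C-fraction coefficients are [-243/2368, -5773/900, 6691279/5195700].

Taylor coefficients (read off): a_0 = -243/2368, a_1 = -155871/236800, a_2 = -63927/18944.
c0 = a_0 = -243/2368. Peel one level at a time: if S = 1 + c*n/S' with S'(0) = 1, then c is the n-coefficient of S and S' = c*n/(S - 1).
S_1 = c0/f = 1 + (-5773/900)*n + (6691279/810000)*n^2 + ...; c1 = -5773/900.
S_2 = c1*n/(S_1 - 1) = 1 + (6691279/5195700)*n + ...; c2 = 6691279/5195700.


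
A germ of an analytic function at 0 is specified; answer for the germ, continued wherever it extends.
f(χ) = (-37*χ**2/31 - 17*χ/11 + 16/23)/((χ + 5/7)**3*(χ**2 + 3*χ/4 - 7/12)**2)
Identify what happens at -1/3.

Denominator factors: χ + 5/7 = 8/21 at χ = -1/3; χ**2 + 3*χ/4 - 7/12 = -13/18 at χ = -1/3 — none vanishes.
So the germ continues analytically to -1/3.

The point is a regular point.


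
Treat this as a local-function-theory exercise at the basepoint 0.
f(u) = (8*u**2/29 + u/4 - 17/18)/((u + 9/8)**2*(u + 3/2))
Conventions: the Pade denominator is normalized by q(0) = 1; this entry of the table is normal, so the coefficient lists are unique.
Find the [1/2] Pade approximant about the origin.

The Pade approximant has numerator coefficients [-1088/2187, 18684391520/53172397593]; denominator coefficients [1, 146082758/72938817, 20387707744/19037031237].

Taylor coefficients needed (expand at 0): a_0 = -1088/2187, a_1 = 26528/19683, a_2 = -137408/63423, a_3 = 133887104/46235367.
Write the denominator as Q(u) = 1 + q1*u + q2*u^2. Requiring Q*f - P = O(u^4) with deg P <= 1 kills the coefficients of u^2..u^3 in Q*f:
  u^2: a_2 + q1*a_1 + q2*a_0 = 0, i.e. -137408/63423 + (26528/19683)*q1 + (-1088/2187)*q2 = 0.
  u^3: a_3 + q1*a_2 + q2*a_1 = 0, i.e. 133887104/46235367 + (-137408/63423)*q1 + (26528/19683)*q2 = 0.
Solving this linear system: q1 = 146082758/72938817, q2 = 20387707744/19037031237.
The numerator is Q*f truncated at degree 1: P0 = a_0 = -1088/2187; P1 = a_1 + q1*a_0 = 18684391520/53172397593.


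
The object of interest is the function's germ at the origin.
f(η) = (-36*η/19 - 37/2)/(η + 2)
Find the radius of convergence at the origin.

Denominator factor (η + 2): pole of order 1 at -2, modulus 2.
The radius of convergence is the smallest modulus among the singular points: 2.

The radius of convergence is 2.


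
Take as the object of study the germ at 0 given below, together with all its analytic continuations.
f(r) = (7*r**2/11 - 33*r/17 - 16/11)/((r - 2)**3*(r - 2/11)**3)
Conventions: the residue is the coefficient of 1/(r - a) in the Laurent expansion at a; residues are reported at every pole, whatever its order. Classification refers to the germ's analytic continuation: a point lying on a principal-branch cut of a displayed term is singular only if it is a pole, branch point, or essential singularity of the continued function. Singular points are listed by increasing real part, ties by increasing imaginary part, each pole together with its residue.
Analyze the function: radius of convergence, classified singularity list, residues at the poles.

Denominator factor (r - 2/11)^3: pole of order 3 at 2/11, modulus 2/11.
Denominator factor (r - 2)^3: pole of order 3 at 2, modulus 2.
The radius of convergence is the smallest modulus among the singular points: 2/11.
At the order-3 pole 2/11 set g(r) = (r - (2/11))^3*f(r) = (7*r**2/11 - 33*r/17 - 16/11)/(r - 2)**3.
Order-3 pole: residue = g''(a)/2; g''(2/11) = 767503/425000, so the residue is 767503/850000.
At the order-3 pole 2 set g(r) = (r - (2))^3*f(r) = (7*r**2/11 - 33*r/17 - 16/11)/(r - 2/11)**3.
Order-3 pole: residue = g''(a)/2; g''(2) = -767503/425000, so the residue is -767503/850000.
List the singular points by increasing real part (a conjugate pair: the negative imaginary part first).

Radius of convergence at 0: 2/11.
At 2/11: a pole of order 3; residue 767503/850000.
At 2: a pole of order 3; residue -767503/850000.


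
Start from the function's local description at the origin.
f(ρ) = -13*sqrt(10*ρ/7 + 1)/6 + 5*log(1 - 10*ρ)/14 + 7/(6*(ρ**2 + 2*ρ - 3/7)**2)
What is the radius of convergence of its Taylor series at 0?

Denominator factor (ρ**2 + 2*ρ - 3/7)^2: discriminant 40/7, real irrational roots -1 + (1/7)*sqrt(70) and -1 - (1/7)*sqrt(70); poles of order 2, moduli -1 + (1/7)*sqrt(70) and 1 + (1/7)*sqrt(70).
Branch term (-13/6)*sqrt(1 - ρ/(-7/10)): its argument vanishes at ρ = -7/10, a square-root branch point, modulus 7/10.
Branch term (5/14)*log(1 - ρ/(1/10)): its argument vanishes at ρ = 1/10, a logarithmic branch point, modulus 1/10.
The radius of convergence is the smallest modulus among the singular points: 1/10.

The radius of convergence is 1/10.


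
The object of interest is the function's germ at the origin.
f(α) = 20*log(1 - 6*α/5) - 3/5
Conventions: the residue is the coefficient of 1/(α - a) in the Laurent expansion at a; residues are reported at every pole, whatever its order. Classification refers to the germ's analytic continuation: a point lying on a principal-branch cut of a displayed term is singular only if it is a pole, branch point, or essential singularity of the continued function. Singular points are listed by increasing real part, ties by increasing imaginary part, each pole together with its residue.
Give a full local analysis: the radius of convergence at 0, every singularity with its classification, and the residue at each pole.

Branch term (20)*log(1 - α/(5/6)): its argument vanishes at α = 5/6, a logarithmic branch point, modulus 5/6.
The radius of convergence is the smallest modulus among the singular points: 5/6.

Radius of convergence at 0: 5/6.
At 5/6: a logarithmic branch point.


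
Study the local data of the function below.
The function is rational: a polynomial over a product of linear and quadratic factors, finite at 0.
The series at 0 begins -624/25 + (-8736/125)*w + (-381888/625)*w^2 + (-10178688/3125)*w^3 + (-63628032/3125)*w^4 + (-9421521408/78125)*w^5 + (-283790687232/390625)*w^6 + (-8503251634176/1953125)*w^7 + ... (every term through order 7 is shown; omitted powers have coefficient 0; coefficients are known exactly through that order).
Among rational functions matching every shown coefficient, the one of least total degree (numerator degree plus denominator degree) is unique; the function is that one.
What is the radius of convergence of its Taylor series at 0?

No rational of total degree below 3 reproduces all 8 coefficients; solving the [0/3] Pade equations on them gives f(w) = 13/(8*(w - 1/6)*(w + 5/8)**2), whose expansion matches every shown term.
Denominator factor (w - 1/6): pole of order 1 at 1/6, modulus 1/6.
Denominator factor (w + 5/8)^2: pole of order 2 at -5/8, modulus 5/8.
The radius of convergence is the smallest modulus among the singular points: 1/6.

The radius of convergence is 1/6.


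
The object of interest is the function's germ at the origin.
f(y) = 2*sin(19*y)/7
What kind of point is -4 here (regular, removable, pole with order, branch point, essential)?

The point is a regular point.

There is no denominator, hence no pole anywhere.
The factor sin(19*y) is entire.
So the germ continues analytically to -4.


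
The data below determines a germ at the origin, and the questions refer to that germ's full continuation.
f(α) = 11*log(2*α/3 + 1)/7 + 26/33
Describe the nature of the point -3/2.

The point is a logarithmic branch point.

The term (11/7)*log(1 - α/(-3/2)) has argument 1 - -3/2/(-3/2) = 0 at -3/2: a logarithmic (infinitely-sheeted) branch point; the remaining terms are analytic or single-valued there.


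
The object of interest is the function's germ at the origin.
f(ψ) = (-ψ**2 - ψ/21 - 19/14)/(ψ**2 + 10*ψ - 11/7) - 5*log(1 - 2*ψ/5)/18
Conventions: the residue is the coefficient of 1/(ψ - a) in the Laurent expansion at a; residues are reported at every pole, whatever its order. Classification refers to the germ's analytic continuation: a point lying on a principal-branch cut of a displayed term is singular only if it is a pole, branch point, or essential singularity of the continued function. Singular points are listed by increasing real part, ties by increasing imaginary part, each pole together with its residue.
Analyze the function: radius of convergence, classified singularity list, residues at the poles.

Radius of convergence at 0: -5 + (1/7)*sqrt(1302).
At -5 - (1/7)*sqrt(1302): a pole of order 1; residue 209/42 + (2213/15624)*sqrt(1302).
At -5 + (1/7)*sqrt(1302): a pole of order 1; residue 209/42 - (2213/15624)*sqrt(1302).
At 5/2: a logarithmic branch point.

Denominator factor (ψ**2 + 10*ψ - 11/7): discriminant 744/7, real irrational roots -5 + (1/7)*sqrt(1302) and -5 - (1/7)*sqrt(1302); poles of order 1, moduli -5 + (1/7)*sqrt(1302) and 5 + (1/7)*sqrt(1302).
Branch term (-5/18)*log(1 - ψ/(5/2)): its argument vanishes at ψ = 5/2, a logarithmic branch point, modulus 5/2.
The radius of convergence is the smallest modulus among the singular points: -5 + (1/7)*sqrt(1302).
The branch term is analytic at -5 - (1/7)*sqrt(1302) and contributes nothing to the residue; only the rational part matters.
The factor ψ**2 + 10*ψ - 11/7 splits as (ψ - a)(ψ - a') with a = -5 - (1/7)*sqrt(1302), a' = -5 + (1/7)*sqrt(1302). At the order-1 pole a set g(ψ) = (ψ - a)*(rational part) = [-ψ**2 - ψ/21 - 19/14] / (ψ - a').
Simple pole: residue = g(a) at a = -5 - (1/7)*sqrt(1302), which is 209/42 + (2213/15624)*sqrt(1302).
The branch term is analytic at -5 + (1/7)*sqrt(1302) and contributes nothing to the residue; only the rational part matters.
The factor ψ**2 + 10*ψ - 11/7 splits as (ψ - a)(ψ - a') with a = -5 + (1/7)*sqrt(1302), a' = -5 - (1/7)*sqrt(1302). At the order-1 pole a set g(ψ) = (ψ - a)*(rational part) = [-ψ**2 - ψ/21 - 19/14] / (ψ - a').
Simple pole: residue = g(a) at a = -5 + (1/7)*sqrt(1302), which is 209/42 - (2213/15624)*sqrt(1302).
List the singular points by increasing real part (a conjugate pair: the negative imaginary part first).


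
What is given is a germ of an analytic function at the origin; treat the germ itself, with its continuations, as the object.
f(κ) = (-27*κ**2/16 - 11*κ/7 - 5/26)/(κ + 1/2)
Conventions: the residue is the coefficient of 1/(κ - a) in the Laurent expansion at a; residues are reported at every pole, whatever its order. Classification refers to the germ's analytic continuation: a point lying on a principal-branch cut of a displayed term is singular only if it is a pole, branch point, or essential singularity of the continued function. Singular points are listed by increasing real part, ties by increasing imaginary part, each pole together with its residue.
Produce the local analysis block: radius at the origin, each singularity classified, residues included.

Radius of convergence at 0: 1/2.
At -1/2: a pole of order 1; residue 999/5824.

Denominator factor (κ + 1/2): pole of order 1 at -1/2, modulus 1/2.
The radius of convergence is the smallest modulus among the singular points: 1/2.
At the order-1 pole -1/2 set g(κ) = (κ - (-1/2))*f(κ) = -27*κ**2/16 - 11*κ/7 - 5/26.
Simple pole: residue = g(a) at a = -1/2, which is 999/5824.


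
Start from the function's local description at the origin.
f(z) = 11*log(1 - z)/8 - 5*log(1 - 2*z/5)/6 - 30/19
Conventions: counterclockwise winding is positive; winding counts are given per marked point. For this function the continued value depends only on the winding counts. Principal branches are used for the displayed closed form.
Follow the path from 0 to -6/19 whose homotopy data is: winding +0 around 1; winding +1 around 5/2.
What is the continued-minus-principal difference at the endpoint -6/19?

The rational part is single-valued and drops out of the difference; each branch term changes only by its own monodromy.
(-5/6)*log(1 - z/(5/2)): each positive loop around 5/2 adds 2*pi*i to the log, so winding +1 contributes (-5/6)*(1)*2*pi*i = -(5/3)*pi*i.
(11/8)*log(1 - z/(1)): winding 0 around 1, so this term returns to its principal value, contribution 0.
Summing the contributions at z = -6/19 gives -(5/3)*pi*i.

Continued minus principal equals -(5/3)*pi*i.


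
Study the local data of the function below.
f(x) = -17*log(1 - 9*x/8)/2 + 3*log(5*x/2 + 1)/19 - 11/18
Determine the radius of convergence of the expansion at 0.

Branch term (3/19)*log(1 - x/(-2/5)): its argument vanishes at x = -2/5, a logarithmic branch point, modulus 2/5.
Branch term (-17/2)*log(1 - x/(8/9)): its argument vanishes at x = 8/9, a logarithmic branch point, modulus 8/9.
The radius of convergence is the smallest modulus among the singular points: 2/5.

The radius of convergence is 2/5.


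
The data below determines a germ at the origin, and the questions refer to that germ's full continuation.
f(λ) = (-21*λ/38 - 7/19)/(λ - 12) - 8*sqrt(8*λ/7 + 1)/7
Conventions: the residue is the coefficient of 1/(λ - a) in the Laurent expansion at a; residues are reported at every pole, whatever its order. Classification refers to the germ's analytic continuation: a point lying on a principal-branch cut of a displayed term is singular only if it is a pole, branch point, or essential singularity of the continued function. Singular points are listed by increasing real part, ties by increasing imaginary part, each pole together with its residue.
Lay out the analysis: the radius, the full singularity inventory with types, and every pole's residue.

Denominator factor (λ - 12): pole of order 1 at 12, modulus 12.
Branch term (-8/7)*sqrt(1 - λ/(-7/8)): its argument vanishes at λ = -7/8, a square-root branch point, modulus 7/8.
The radius of convergence is the smallest modulus among the singular points: 7/8.
The branch term is analytic at 12 and contributes nothing to the residue; only the rational part matters.
At the order-1 pole 12 set g(λ) = (λ - (12))*(rational part) = -21*λ/38 - 7/19.
Simple pole: residue = g(a) at a = 12, which is -7.
List the singular points by increasing real part (a conjugate pair: the negative imaginary part first).

Radius of convergence at 0: 7/8.
At -7/8: an algebraic (square-root) branch point.
At 12: a pole of order 1; residue -7.


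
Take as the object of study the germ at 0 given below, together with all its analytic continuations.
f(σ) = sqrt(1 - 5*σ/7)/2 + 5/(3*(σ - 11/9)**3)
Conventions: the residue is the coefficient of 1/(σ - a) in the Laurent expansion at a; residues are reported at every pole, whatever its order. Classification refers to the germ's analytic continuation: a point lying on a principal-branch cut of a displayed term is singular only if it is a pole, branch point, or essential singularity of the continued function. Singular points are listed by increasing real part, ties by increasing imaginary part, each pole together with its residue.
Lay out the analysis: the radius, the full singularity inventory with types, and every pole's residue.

Radius of convergence at 0: 11/9.
At 11/9: a pole of order 3; residue 0.
At 7/5: an algebraic (square-root) branch point.

Denominator factor (σ - 11/9)^3: pole of order 3 at 11/9, modulus 11/9.
Branch term (1/2)*sqrt(1 - σ/(7/5)): its argument vanishes at σ = 7/5, a square-root branch point, modulus 7/5.
The radius of convergence is the smallest modulus among the singular points: 11/9.
The branch term is analytic at 11/9 and contributes nothing to the residue; only the rational part matters.
At the order-3 pole 11/9 set g(σ) = (σ - (11/9))^3*(rational part) = 5/3.
Order-3 pole: residue = g''(a)/2; g''(11/9) = 0, so the residue is 0.
List the singular points by increasing real part (a conjugate pair: the negative imaginary part first).


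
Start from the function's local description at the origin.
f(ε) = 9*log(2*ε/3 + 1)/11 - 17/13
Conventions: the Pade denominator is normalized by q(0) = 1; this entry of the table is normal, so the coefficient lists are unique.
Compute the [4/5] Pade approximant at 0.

The Pade approximant has numerator coefficients [-17/13, -3142258/2320461, -714338/2320461, 1793320/48729681, 4475924/438567129]; denominator coefficients [1, 23572/16227, 11396/16227, 42464/340767, 16552/3066903, -416/5111505].

Taylor coefficients needed (expand at 0): a_0 = -17/13, a_1 = 6/11, a_2 = -2/11, a_3 = 8/99, a_4 = -4/99, a_5 = 32/1485, a_6 = -32/2673, a_7 = 128/18711, a_8 = -32/8019, a_9 = 512/216513.
Write the denominator as Q(ε) = 1 + q1*ε + q2*ε^2 + q3*ε^3 + q4*ε^4 + q5*ε^5. Requiring Q*f - P = O(ε^10) with deg P <= 4 kills the coefficients of ε^5..ε^9 in Q*f:
  ε^5: a_5 + q1*a_4 + q2*a_3 + q3*a_2 + q4*a_1 + q5*a_0 = 0, i.e. 32/1485 + (-4/99)*q1 + (8/99)*q2 + (-2/11)*q3 + (6/11)*q4 + (-17/13)*q5 = 0.
  ε^6: a_6 + q1*a_5 + q2*a_4 + q3*a_3 + q4*a_2 + q5*a_1 = 0, i.e. -32/2673 + (32/1485)*q1 + (-4/99)*q2 + (8/99)*q3 + (-2/11)*q4 + (6/11)*q5 = 0.
  ε^7: a_7 + q1*a_6 + q2*a_5 + q3*a_4 + q4*a_3 + q5*a_2 = 0, i.e. 128/18711 + (-32/2673)*q1 + (32/1485)*q2 + (-4/99)*q3 + (8/99)*q4 + (-2/11)*q5 = 0.
  ε^8: a_8 + q1*a_7 + q2*a_6 + q3*a_5 + q4*a_4 + q5*a_3 = 0, i.e. -32/8019 + (128/18711)*q1 + (-32/2673)*q2 + (32/1485)*q3 + (-4/99)*q4 + (8/99)*q5 = 0.
  ε^9: a_9 + q1*a_8 + q2*a_7 + q3*a_6 + q4*a_5 + q5*a_4 = 0, i.e. 512/216513 + (-32/8019)*q1 + (128/18711)*q2 + (-32/2673)*q3 + (32/1485)*q4 + (-4/99)*q5 = 0.
Solving this linear system: q1 = 23572/16227, q2 = 11396/16227, q3 = 42464/340767, q4 = 16552/3066903, q5 = -416/5111505.
The numerator is Q*f truncated at degree 4: P0 = a_0 = -17/13; P1 = a_1 + q1*a_0 = -3142258/2320461; P2 = a_2 + q1*a_1 + q2*a_0 = -714338/2320461; P3 = a_3 + q1*a_2 + q2*a_1 + q3*a_0 = 1793320/48729681; P4 = a_4 + q1*a_3 + q2*a_2 + q3*a_1 + q4*a_0 = 4475924/438567129.


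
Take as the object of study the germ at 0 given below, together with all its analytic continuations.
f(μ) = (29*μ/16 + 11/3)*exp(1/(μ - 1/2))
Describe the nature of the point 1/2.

The exponent 1/(μ - (1/2)) has a pole at 1/2, so exp(1/(μ - (1/2))) takes every nonzero value near it: an essential singularity (not a pole of any order).

The point is an essential singularity.


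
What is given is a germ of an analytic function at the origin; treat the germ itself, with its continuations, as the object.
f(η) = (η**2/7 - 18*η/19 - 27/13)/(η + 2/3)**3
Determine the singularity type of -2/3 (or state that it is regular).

The point is a pole of order 3.

The denominator factor η + 2/3 vanishes at -2/3 and appears to the power 3; the numerator there equals -21503/15561, nonzero, and no other factor vanishes.
Hence a pole whose order is the multiplicity, 3.


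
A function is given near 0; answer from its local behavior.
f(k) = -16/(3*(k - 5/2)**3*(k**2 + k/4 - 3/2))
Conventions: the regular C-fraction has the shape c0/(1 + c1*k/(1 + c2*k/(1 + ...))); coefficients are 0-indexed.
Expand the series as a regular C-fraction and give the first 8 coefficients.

The regular C-fraction coefficients are [-256/1125, -41/30, 2/205, -10088/205, 313117/6305, 45954/6878755, 409825/3161718, -505133/1393938].

Taylor coefficients (expand at 0): a_0 = -256/1125, a_1 = -5248/16875, a_2 = -106816/253125, a_3 = -64288/151875, a_4 = -5003408/11390625, a_5 = -345426376/854296875, a_6 = -4950552148/12814453125, a_7 = -66770226946/192216796875.
c0 = a_0 = -256/1125. Peel one level at a time: if S = 1 + c*k/S' with S'(0) = 1, then c is the k-coefficient of S and S' = c*k/(S - 1).
S_1 = c0/f = 1 + (-41/30)*k + (1/75)*k^2 + ...; c1 = -41/30.
S_2 = c1*k/(S_1 - 1) = 1 + (2/205)*k + (20176/42025)*k^2 + ...; c2 = 2/205.
S_3 = c2*k/(S_2 - 1) = 1 + (-10088/205)*k + (61096/25)*k^2 + ...; c3 = -10088/205.
S_4 = c3*k/(S_3 - 1) = 1 + (313117/6305)*k + (-13188798/39753025)*k^2 + ...; c4 = 313117/6305.
S_5 = c4*k/(S_4 - 1) = 1 + (45954/6878755)*k + (-7215/8331967)*k^2 + ...; c5 = 45954/6878755.
S_6 = c5*k/(S_5 - 1) = 1 + (409825/3161718)*k + (14596075/310740948)*k^2 + ...; c6 = 409825/3161718.
S_7 = c6*k/(S_6 - 1) = 1 + (-505133/1393938)*k + ...; c7 = -505133/1393938.


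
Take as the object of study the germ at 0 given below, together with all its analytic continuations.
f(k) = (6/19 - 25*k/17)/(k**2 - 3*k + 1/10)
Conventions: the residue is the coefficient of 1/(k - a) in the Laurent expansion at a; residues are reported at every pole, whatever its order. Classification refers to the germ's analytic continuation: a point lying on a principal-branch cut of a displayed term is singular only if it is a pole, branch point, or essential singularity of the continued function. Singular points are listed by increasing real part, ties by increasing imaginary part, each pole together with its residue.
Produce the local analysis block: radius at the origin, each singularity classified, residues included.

Denominator factor (k**2 - 3*k + 1/10): discriminant 43/5, real irrational roots 3/2 + (1/10)*sqrt(215) and 3/2 - (1/10)*sqrt(215); poles of order 1, moduli 3/2 + (1/10)*sqrt(215) and 3/2 - (1/10)*sqrt(215).
The radius of convergence is the smallest modulus among the singular points: 3/2 - (1/10)*sqrt(215).
The factor k**2 - 3*k + 1/10 splits as (k - a)(k - a') with a = 3/2 - (1/10)*sqrt(215), a' = 3/2 + (1/10)*sqrt(215). At the order-1 pole a set g(k) = (k - a)*f(k) = [6/19 - 25*k/17] / (k - a').
Simple pole: residue = g(a) at a = 3/2 - (1/10)*sqrt(215), which is -25/34 + (1221/27778)*sqrt(215).
The factor k**2 - 3*k + 1/10 splits as (k - a)(k - a') with a = 3/2 + (1/10)*sqrt(215), a' = 3/2 - (1/10)*sqrt(215). At the order-1 pole a set g(k) = (k - a)*f(k) = [6/19 - 25*k/17] / (k - a').
Simple pole: residue = g(a) at a = 3/2 + (1/10)*sqrt(215), which is -25/34 - (1221/27778)*sqrt(215).
List the singular points by increasing real part (a conjugate pair: the negative imaginary part first).

Radius of convergence at 0: 3/2 - (1/10)*sqrt(215).
At 3/2 - (1/10)*sqrt(215): a pole of order 1; residue -25/34 + (1221/27778)*sqrt(215).
At 3/2 + (1/10)*sqrt(215): a pole of order 1; residue -25/34 - (1221/27778)*sqrt(215).


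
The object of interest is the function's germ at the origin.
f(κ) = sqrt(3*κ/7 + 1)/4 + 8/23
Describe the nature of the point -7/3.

The point is an algebraic (square-root) branch point.

The term (1/4)*sqrt(1 - κ/(-7/3)) has argument 1 - -7/3/(-7/3) = 0 at -7/3: a square-root (algebraic, two-sheeted) branch point; the remaining terms are analytic or single-valued there.


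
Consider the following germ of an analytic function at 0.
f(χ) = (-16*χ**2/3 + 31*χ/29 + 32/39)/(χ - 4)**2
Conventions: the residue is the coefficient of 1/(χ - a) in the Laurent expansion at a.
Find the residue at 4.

At the order-2 pole 4 set g(χ) = (χ - (4))^2*f(χ) = -16*χ**2/3 + 31*χ/29 + 32/39.
Order-2 pole: residue = g'(a); g'(4) = -3619/87, so the residue is -3619/87.

The residue is -3619/87.


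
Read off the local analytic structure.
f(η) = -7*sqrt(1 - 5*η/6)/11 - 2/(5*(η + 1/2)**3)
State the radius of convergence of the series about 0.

Denominator factor (η + 1/2)^3: pole of order 3 at -1/2, modulus 1/2.
Branch term (-7/11)*sqrt(1 - η/(6/5)): its argument vanishes at η = 6/5, a square-root branch point, modulus 6/5.
The radius of convergence is the smallest modulus among the singular points: 1/2.

The radius of convergence is 1/2.


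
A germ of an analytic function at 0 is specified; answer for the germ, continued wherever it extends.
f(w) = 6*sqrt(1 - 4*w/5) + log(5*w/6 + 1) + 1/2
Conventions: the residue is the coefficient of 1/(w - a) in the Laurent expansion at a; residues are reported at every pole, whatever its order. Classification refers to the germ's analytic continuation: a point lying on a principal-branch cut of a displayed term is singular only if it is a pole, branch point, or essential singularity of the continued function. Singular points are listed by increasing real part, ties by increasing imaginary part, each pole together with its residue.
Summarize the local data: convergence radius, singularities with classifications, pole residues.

Branch term (6)*sqrt(1 - w/(5/4)): its argument vanishes at w = 5/4, a square-root branch point, modulus 5/4.
Branch term (1)*log(1 - w/(-6/5)): its argument vanishes at w = -6/5, a logarithmic branch point, modulus 6/5.
The radius of convergence is the smallest modulus among the singular points: 6/5.
List the singular points by increasing real part (a conjugate pair: the negative imaginary part first).

Radius of convergence at 0: 6/5.
At -6/5: a logarithmic branch point.
At 5/4: an algebraic (square-root) branch point.


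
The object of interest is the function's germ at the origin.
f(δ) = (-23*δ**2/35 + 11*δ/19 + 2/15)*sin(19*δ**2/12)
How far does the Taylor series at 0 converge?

The radius of convergence is infinite.

The factor sin(19*δ**2/12) is entire and contributes no finite singular point.
The polynomial part has no poles.
No finite singular points: the Taylor series at 0 converges everywhere.


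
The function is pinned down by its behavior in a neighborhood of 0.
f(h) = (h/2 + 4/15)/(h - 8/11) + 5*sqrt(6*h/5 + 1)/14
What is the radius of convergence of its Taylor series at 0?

Denominator factor (h - 8/11): pole of order 1 at 8/11, modulus 8/11.
Branch term (5/14)*sqrt(1 - h/(-5/6)): its argument vanishes at h = -5/6, a square-root branch point, modulus 5/6.
The radius of convergence is the smallest modulus among the singular points: 8/11.

The radius of convergence is 8/11.


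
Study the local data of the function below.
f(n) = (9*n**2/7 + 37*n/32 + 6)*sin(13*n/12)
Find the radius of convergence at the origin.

The radius of convergence is infinite.

The factor sin(13*n/12) is entire and contributes no finite singular point.
The polynomial part has no poles.
No finite singular points: the Taylor series at 0 converges everywhere.


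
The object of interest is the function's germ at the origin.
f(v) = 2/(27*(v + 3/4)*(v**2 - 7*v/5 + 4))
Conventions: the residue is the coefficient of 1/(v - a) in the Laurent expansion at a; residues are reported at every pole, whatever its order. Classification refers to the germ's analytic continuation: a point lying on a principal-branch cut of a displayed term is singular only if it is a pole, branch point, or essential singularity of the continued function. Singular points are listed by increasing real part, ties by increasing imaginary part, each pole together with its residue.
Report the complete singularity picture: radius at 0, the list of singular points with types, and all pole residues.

Radius of convergence at 0: 3/4.
At -3/4: a pole of order 1; residue 160/12123.
At (7/10) - ((3/10)*sqrt(39))*i: a pole of order 1; residue (-80/12123) + ((1160/1418391)*sqrt(39))*i.
At (7/10) + ((3/10)*sqrt(39))*i: a pole of order 1; residue (-80/12123) - ((1160/1418391)*sqrt(39))*i.

Denominator factor (v + 3/4): pole of order 1 at -3/4, modulus 3/4.
Denominator factor (v**2 - 7*v/5 + 4): discriminant -351/25, complex-conjugate roots (7/10) + ((3/10)*sqrt(39))*i and (7/10) - ((3/10)*sqrt(39))*i; poles of order 1, moduli 2 and 2.
The radius of convergence is the smallest modulus among the singular points: 3/4.
At the order-1 pole -3/4 set g(v) = (v - (-3/4))*f(v) = 2/(27*(v**2 - 7*v/5 + 4)).
Simple pole: residue = g(a) at a = -3/4, which is 160/12123.
The factor v**2 - 7*v/5 + 4 splits as (v - a)(v - a') with a = (7/10) - ((3/10)*sqrt(39))*i, a' = (7/10) + ((3/10)*sqrt(39))*i. At the order-1 pole a set g(v) = (v - a)*f(v) = [2/(27*(v + 3/4))] / (v - a').
Simple pole: residue = g(a) at a = (7/10) - ((3/10)*sqrt(39))*i, which is (-80/12123) + ((1160/1418391)*sqrt(39))*i.
The factor v**2 - 7*v/5 + 4 splits as (v - a)(v - a') with a = (7/10) + ((3/10)*sqrt(39))*i, a' = (7/10) - ((3/10)*sqrt(39))*i. At the order-1 pole a set g(v) = (v - a)*f(v) = [2/(27*(v + 3/4))] / (v - a').
Simple pole: residue = g(a) at a = (7/10) + ((3/10)*sqrt(39))*i, which is (-80/12123) - ((1160/1418391)*sqrt(39))*i.
List the singular points by increasing real part (a conjugate pair: the negative imaginary part first).


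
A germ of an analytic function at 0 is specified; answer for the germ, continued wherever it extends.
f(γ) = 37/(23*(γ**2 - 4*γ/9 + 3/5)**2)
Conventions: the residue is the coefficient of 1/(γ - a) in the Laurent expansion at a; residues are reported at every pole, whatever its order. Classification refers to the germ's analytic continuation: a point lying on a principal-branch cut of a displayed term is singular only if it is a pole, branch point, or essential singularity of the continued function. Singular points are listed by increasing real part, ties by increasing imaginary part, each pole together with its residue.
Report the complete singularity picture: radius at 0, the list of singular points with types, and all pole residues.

Denominator factor (γ**2 - 4*γ/9 + 3/5)^2: discriminant -892/405, complex-conjugate roots (2/9) + ((1/45)*sqrt(1115))*i and (2/9) - ((1/45)*sqrt(1115))*i; poles of order 2, moduli (1/5)*sqrt(15) and (1/5)*sqrt(15).
The radius of convergence is the smallest modulus among the singular points: (1/5)*sqrt(15).
The factor γ**2 - 4*γ/9 + 3/5 splits as (γ - a)(γ - a') with a = (2/9) - ((1/45)*sqrt(1115))*i, a' = (2/9) + ((1/45)*sqrt(1115))*i. At the order-2 pole a set g(γ) = (γ - a)^2*f(γ) = [37/23] / (γ - a')^2.
Order-2 pole: residue = g'(a); g'((2/9) - ((1/45)*sqrt(1115))*i) = ((134865/4575068)*sqrt(1115))*i, so the residue is ((134865/4575068)*sqrt(1115))*i.
The factor γ**2 - 4*γ/9 + 3/5 splits as (γ - a)(γ - a') with a = (2/9) + ((1/45)*sqrt(1115))*i, a' = (2/9) - ((1/45)*sqrt(1115))*i. At the order-2 pole a set g(γ) = (γ - a)^2*f(γ) = [37/23] / (γ - a')^2.
Order-2 pole: residue = g'(a); g'((2/9) + ((1/45)*sqrt(1115))*i) = -((134865/4575068)*sqrt(1115))*i, so the residue is -((134865/4575068)*sqrt(1115))*i.
List the singular points by increasing real part (a conjugate pair: the negative imaginary part first).

Radius of convergence at 0: (1/5)*sqrt(15).
At (2/9) - ((1/45)*sqrt(1115))*i: a pole of order 2; residue ((134865/4575068)*sqrt(1115))*i.
At (2/9) + ((1/45)*sqrt(1115))*i: a pole of order 2; residue -((134865/4575068)*sqrt(1115))*i.


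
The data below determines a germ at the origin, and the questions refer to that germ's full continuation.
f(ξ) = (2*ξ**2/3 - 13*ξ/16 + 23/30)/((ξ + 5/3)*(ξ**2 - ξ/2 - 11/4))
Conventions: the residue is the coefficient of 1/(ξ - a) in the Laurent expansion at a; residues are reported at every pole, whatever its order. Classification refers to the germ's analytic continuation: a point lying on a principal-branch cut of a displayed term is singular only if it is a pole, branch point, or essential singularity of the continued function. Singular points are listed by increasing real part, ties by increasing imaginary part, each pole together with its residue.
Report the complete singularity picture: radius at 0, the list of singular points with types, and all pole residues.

Denominator factor (ξ**2 - ξ/2 - 11/4): discriminant 45/4, real irrational roots 1/4 + (3/4)*sqrt(5) and 1/4 - (3/4)*sqrt(5); poles of order 1, moduli 1/4 + (3/4)*sqrt(5) and -1/4 + (3/4)*sqrt(5).
Denominator factor (ξ + 5/3): pole of order 1 at -5/3, modulus 5/3.
The radius of convergence is the smallest modulus among the singular points: -1/4 + (3/4)*sqrt(5).
At the order-1 pole -5/3 set g(ξ) = (ξ - (-5/3))*f(ξ) = (2*ξ**2/3 - 13*ξ/16 + 23/30)/(ξ**2 - ξ/2 - 11/4).
Simple pole: residue = g(a) at a = -5/3, which is 8581/1860.
The factor ξ**2 - ξ/2 - 11/4 splits as (ξ - a)(ξ - a') with a = 1/4 - (3/4)*sqrt(5), a' = 1/4 + (3/4)*sqrt(5). At the order-1 pole a set g(ξ) = (ξ - a)*f(ξ) = [(2*ξ**2/3 - 13*ξ/16 + 23/30)/(ξ + 5/3)] / (ξ - a').
Simple pole: residue = g(a) at a = 1/4 - (3/4)*sqrt(5), which is -2447/1240 - (4393/4650)*sqrt(5).
The factor ξ**2 - ξ/2 - 11/4 splits as (ξ - a)(ξ - a') with a = 1/4 + (3/4)*sqrt(5), a' = 1/4 - (3/4)*sqrt(5). At the order-1 pole a set g(ξ) = (ξ - a)*f(ξ) = [(2*ξ**2/3 - 13*ξ/16 + 23/30)/(ξ + 5/3)] / (ξ - a').
Simple pole: residue = g(a) at a = 1/4 + (3/4)*sqrt(5), which is -2447/1240 + (4393/4650)*sqrt(5).
List the singular points by increasing real part (a conjugate pair: the negative imaginary part first).

Radius of convergence at 0: -1/4 + (3/4)*sqrt(5).
At -5/3: a pole of order 1; residue 8581/1860.
At 1/4 - (3/4)*sqrt(5): a pole of order 1; residue -2447/1240 - (4393/4650)*sqrt(5).
At 1/4 + (3/4)*sqrt(5): a pole of order 1; residue -2447/1240 + (4393/4650)*sqrt(5).


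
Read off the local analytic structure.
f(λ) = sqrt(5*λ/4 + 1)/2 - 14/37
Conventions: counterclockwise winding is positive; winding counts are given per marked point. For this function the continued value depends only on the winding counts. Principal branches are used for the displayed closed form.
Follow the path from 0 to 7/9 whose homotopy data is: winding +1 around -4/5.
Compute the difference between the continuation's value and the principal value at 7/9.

Continued minus principal equals -(1/6)*sqrt(71).

The rational part is single-valued and drops out of the difference; each branch term changes only by its own monodromy.
(1/2)*sqrt(1 - λ/(-4/5)): winding +1 is odd, the square root flips sign, contributing -2*(1/2)*sqrt(1 - (7/9)/(-4/5)) = -2*(1/2)*sqrt(71/36) = -(1/6)*sqrt(71).
Summing the contributions at λ = 7/9 gives -(1/6)*sqrt(71).


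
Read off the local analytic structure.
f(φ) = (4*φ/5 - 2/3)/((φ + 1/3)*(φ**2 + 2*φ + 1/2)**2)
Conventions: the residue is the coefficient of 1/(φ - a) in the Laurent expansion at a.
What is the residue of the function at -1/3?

The residue is -1512/5.

At the order-1 pole -1/3 set g(φ) = (φ - (-1/3))*f(φ) = (4*φ/5 - 2/3)/(φ**2 + 2*φ + 1/2)**2.
Simple pole: residue = g(a) at a = -1/3, which is -1512/5.


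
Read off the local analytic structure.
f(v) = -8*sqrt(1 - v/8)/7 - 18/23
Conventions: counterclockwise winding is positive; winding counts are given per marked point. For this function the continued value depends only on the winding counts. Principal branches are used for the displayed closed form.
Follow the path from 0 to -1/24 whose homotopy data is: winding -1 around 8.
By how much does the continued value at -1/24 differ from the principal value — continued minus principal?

The rational part is single-valued and drops out of the difference; each branch term changes only by its own monodromy.
(-8/7)*sqrt(1 - v/(8)): winding -1 is odd, the square root flips sign, contributing -2*(-8/7)*sqrt(1 - (-1/24)/(8)) = -2*(-8/7)*sqrt(193/192) = (2/21)*sqrt(579).
Summing the contributions at v = -1/24 gives (2/21)*sqrt(579).

Continued minus principal equals (2/21)*sqrt(579).


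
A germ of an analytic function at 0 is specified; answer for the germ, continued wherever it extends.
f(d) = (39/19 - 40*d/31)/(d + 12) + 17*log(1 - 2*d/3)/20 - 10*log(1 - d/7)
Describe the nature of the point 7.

The term (-10)*log(1 - d/(7)) has argument 1 - 7/(7) = 0 at 7: a logarithmic (infinitely-sheeted) branch point; the remaining terms are analytic or single-valued there.

The point is a logarithmic branch point.


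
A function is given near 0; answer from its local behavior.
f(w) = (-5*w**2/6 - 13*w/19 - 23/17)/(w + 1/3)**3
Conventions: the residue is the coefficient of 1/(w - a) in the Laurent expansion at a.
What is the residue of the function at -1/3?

The residue is -5/6.

At the order-3 pole -1/3 set g(w) = (w - (-1/3))^3*f(w) = -5*w**2/6 - 13*w/19 - 23/17.
Order-3 pole: residue = g''(a)/2; g''(-1/3) = -5/3, so the residue is -5/6.


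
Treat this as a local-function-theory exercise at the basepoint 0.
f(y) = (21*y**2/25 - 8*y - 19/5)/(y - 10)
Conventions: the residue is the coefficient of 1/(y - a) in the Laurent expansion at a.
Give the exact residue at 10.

The residue is 1/5.

At the order-1 pole 10 set g(y) = (y - (10))*f(y) = 21*y**2/25 - 8*y - 19/5.
Simple pole: residue = g(a) at a = 10, which is 1/5.


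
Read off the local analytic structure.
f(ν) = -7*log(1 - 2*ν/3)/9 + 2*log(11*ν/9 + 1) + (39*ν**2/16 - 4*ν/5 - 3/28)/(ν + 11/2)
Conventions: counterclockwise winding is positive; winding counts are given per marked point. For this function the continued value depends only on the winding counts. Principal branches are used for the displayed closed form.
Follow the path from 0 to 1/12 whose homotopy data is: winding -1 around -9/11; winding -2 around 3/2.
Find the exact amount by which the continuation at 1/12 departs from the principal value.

The rational part is single-valued and drops out of the difference; each branch term changes only by its own monodromy.
(-7/9)*log(1 - ν/(3/2)): each positive loop around 3/2 adds 2*pi*i to the log, so winding -2 contributes (-7/9)*(-2)*2*pi*i = (28/9)*pi*i.
(2)*log(1 - ν/(-9/11)): each positive loop around -9/11 adds 2*pi*i to the log, so winding -1 contributes (2)*(-1)*2*pi*i = -(4)*pi*i.
Summing the contributions at ν = 1/12 gives -(8/9)*pi*i.

Continued minus principal equals -(8/9)*pi*i.


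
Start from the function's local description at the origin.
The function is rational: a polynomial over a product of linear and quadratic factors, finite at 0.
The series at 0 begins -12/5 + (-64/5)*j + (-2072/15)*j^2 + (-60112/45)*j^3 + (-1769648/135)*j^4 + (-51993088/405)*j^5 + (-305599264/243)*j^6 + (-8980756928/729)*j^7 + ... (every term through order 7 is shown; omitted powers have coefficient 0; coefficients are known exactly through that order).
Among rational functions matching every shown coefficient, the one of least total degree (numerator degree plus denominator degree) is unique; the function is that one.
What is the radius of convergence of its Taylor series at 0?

No rational of total degree below 4 reproduces all 8 coefficients; solving the [1/3] Pade equations on them gives f(j) = (3*j - 9/10)/((j + 3/4)*(j**2 - 5*j + 1/2)), whose expansion matches every shown term.
Denominator factor (j**2 - 5*j + 1/2): discriminant 23, real irrational roots 5/2 + (1/2)*sqrt(23) and 5/2 - (1/2)*sqrt(23); poles of order 1, moduli 5/2 + (1/2)*sqrt(23) and 5/2 - (1/2)*sqrt(23).
Denominator factor (j + 3/4): pole of order 1 at -3/4, modulus 3/4.
The radius of convergence is the smallest modulus among the singular points: 5/2 - (1/2)*sqrt(23).

The radius of convergence is 5/2 - (1/2)*sqrt(23).


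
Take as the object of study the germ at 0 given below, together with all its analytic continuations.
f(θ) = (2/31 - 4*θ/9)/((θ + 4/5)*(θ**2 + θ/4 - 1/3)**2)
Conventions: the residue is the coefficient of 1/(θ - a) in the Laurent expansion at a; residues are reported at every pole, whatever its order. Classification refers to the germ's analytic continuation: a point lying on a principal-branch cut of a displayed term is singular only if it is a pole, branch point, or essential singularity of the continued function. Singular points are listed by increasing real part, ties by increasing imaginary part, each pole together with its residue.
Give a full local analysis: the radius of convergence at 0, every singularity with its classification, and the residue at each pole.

Denominator factor (θ**2 + θ/4 - 1/3)^2: discriminant 67/48, real irrational roots -1/8 + (1/24)*sqrt(201) and -1/8 - (1/24)*sqrt(201); poles of order 2, moduli -1/8 + (1/24)*sqrt(201) and 1/8 + (1/24)*sqrt(201).
Denominator factor (θ + 4/5): pole of order 1 at -4/5, modulus 4/5.
The radius of convergence is the smallest modulus among the singular points: -1/8 + (1/24)*sqrt(201).
At the order-1 pole -4/5 set g(θ) = (θ - (-4/5))*f(θ) = (2/31 - 4*θ/9)/(θ**2 + θ/4 - 1/3)**2.
Simple pole: residue = g(a) at a = -4/5, which is 36625/992.
The factor θ**2 + θ/4 - 1/3 splits as (θ - a)(θ - a') with a = -1/8 - (1/24)*sqrt(201), a' = -1/8 + (1/24)*sqrt(201). At the order-2 pole a set g(θ) = (θ - a)^2*f(θ) = [(2/31 - 4*θ/9)/(θ + 4/5)] / (θ - a')^2.
Order-2 pole: residue = g'(a); g'(-1/8 - (1/24)*sqrt(201)) = -36625/1984 - (517805/398784)*sqrt(201), so the residue is -36625/1984 - (517805/398784)*sqrt(201).
The factor θ**2 + θ/4 - 1/3 splits as (θ - a)(θ - a') with a = -1/8 + (1/24)*sqrt(201), a' = -1/8 - (1/24)*sqrt(201). At the order-2 pole a set g(θ) = (θ - a)^2*f(θ) = [(2/31 - 4*θ/9)/(θ + 4/5)] / (θ - a')^2.
Order-2 pole: residue = g'(a); g'(-1/8 + (1/24)*sqrt(201)) = -36625/1984 + (517805/398784)*sqrt(201), so the residue is -36625/1984 + (517805/398784)*sqrt(201).
List the singular points by increasing real part (a conjugate pair: the negative imaginary part first).

Radius of convergence at 0: -1/8 + (1/24)*sqrt(201).
At -4/5: a pole of order 1; residue 36625/992.
At -1/8 - (1/24)*sqrt(201): a pole of order 2; residue -36625/1984 - (517805/398784)*sqrt(201).
At -1/8 + (1/24)*sqrt(201): a pole of order 2; residue -36625/1984 + (517805/398784)*sqrt(201).
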